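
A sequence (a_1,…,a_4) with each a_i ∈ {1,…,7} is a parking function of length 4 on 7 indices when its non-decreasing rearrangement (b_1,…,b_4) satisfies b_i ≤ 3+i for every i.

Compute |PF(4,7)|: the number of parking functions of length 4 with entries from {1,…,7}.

2048

|PF| = (7+1−4)·(7+1)^{4−1} = 4·512 = 2048
Check (3,3,4,5) → sorted (3,3,4,5): b_i ≤ 3+i ∀i, a PF.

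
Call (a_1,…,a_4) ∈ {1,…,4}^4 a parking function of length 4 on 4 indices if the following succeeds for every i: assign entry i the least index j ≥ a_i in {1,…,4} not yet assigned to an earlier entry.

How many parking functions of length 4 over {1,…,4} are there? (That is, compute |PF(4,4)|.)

|PF(4,4)| = (4+1−4)·(4+1)^{4−1} = 1 · 125 = 125 (Pollak)
E.g. (3,3,2,1) → sorted (1,2,3,3): b_i ≤ i ∀i, a PF.

125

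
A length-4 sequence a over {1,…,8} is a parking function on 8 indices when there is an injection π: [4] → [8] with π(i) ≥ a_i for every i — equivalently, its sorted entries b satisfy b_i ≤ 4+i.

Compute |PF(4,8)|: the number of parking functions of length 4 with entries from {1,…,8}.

#PF = (8−4+1)·(8+1)^(4−1) = 5·729 = 3645 (Pollak)
One tuple (7,7,3,3) → sorted (3,3,7,7): b_i ≤ 4+i ∀i, a PF.

3645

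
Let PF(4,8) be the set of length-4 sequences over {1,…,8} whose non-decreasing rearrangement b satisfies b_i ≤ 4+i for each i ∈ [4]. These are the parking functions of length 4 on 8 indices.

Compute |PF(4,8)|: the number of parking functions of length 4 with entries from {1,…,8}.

|PF(4,8)| = (9−4)·9^(4−1) = 5×729 = 3645 [KW]
Example (2,5,4,8) → sorted (2,4,5,8): b_i ≤ 4+i ∀i, a PF.

3645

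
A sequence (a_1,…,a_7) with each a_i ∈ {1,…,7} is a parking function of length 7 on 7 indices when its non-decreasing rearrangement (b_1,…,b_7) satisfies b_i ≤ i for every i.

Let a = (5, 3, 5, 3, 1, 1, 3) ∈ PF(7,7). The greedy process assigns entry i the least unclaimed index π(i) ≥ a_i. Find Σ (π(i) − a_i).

7

Σπ = 7·8/2 = 28 (π permutes [7]); Σa = 5+3+5+3+1+1+3 = 21; disp = 28−21 = 7.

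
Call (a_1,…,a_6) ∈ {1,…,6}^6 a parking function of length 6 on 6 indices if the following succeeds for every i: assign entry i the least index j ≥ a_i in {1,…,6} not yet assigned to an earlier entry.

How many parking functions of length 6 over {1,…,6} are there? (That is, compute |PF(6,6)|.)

16807

|PF(6,6)| = (6+1−6)·(6+1)^{6−1} = 1×16807 = 16807
Check (4,2,2,6,3,1) → sorted (1,2,2,3,4,6): b_i ≤ i ∀i, a PF.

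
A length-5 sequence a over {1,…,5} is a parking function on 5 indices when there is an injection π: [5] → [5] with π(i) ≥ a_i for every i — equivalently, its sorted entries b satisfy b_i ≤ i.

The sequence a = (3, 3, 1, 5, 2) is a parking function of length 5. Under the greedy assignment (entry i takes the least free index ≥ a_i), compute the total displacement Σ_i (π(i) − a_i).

1

Σπ(i) = 1+…+5 = 15; Σa = 3+3+1+5+2 = 14; disp = 15−14 = 1.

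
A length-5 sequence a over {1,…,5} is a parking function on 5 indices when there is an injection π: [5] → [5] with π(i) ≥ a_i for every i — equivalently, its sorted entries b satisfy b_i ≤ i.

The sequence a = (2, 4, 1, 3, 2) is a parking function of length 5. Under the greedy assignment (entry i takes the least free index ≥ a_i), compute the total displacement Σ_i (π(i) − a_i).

3

Σπ = 5·6/2 = 15 (π permutes [5]); Σa = 2+4+1+3+2 = 12; disp = 15−12 = 3.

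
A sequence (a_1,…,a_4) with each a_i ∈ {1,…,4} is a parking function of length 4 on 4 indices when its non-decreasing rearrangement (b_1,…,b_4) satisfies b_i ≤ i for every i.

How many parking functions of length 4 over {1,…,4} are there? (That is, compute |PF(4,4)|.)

#PF = (4+1−4)·(4+1)^{4−1} = 1×125 = 125
One tuple (1,2,3,1) → sorted (1,1,2,3): b_i ≤ i ∀i, a PF.

125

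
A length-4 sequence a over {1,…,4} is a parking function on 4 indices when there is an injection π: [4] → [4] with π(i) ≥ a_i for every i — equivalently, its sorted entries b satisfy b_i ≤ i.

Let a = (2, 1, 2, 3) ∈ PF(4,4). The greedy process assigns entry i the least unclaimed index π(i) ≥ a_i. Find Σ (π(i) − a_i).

Σπ(i) = 1+…+4 = 10; Σa = 2+1+2+3 = 8; disp = 10−8 = 2.

2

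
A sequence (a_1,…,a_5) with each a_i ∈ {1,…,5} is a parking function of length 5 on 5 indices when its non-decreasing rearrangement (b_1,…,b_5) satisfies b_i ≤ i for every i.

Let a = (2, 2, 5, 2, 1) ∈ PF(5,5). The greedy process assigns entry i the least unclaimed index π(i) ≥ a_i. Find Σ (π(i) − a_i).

3

Σπ = 15 ({1..5} each once); Σa = 2+2+5+2+1 = 12; disp = 15−12 = 3.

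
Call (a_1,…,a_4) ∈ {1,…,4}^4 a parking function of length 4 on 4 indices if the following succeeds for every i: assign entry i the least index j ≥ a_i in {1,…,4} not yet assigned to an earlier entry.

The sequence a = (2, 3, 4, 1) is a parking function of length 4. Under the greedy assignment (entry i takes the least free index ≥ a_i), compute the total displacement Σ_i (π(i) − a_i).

0

Σπ = 4·5/2 = 10 (π permutes [4]); Σa = 2+3+4+1 = 10; disp = 10−10 = 0.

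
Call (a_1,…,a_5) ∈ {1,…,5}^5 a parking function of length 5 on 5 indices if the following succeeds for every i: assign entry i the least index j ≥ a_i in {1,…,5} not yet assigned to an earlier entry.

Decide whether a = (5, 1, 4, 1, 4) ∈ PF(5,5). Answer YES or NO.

Rearranged: b = (1, 1, 4, 4, 5).
  b_1=1 ≤ 1
  b_2=1 ≤ 2
  b_3=4 > 3
  fails at i=3 ⇒ NO

NO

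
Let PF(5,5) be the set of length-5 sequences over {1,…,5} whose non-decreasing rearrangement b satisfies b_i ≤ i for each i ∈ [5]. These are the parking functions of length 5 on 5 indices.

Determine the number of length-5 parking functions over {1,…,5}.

|PF(5,5)| = (5−5+1)·(5+1)^(5−1) = 1 · 1296 = 1296
E.g. (1,4,2,3,2) → sorted (1,2,2,3,4): b_i ≤ i ∀i, a PF.

1296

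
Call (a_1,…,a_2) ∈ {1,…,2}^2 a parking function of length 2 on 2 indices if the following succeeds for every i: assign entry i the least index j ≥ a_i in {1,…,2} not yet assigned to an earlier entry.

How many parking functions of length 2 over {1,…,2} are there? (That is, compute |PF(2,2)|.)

3

|PF| = (3−2)·3^(2−1) = 1 · 3 = 3
E.g. (2,1) → sorted (1,2): b_i ≤ i ∀i, a PF.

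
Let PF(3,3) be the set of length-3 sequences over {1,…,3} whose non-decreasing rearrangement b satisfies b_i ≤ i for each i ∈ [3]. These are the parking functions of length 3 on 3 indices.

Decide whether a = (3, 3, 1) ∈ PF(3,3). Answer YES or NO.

Order a: b = (1, 3, 3).
  b_1=1 ≤ 1
  b_2=3 > 2
  fails at i=2 ⇒ NO

NO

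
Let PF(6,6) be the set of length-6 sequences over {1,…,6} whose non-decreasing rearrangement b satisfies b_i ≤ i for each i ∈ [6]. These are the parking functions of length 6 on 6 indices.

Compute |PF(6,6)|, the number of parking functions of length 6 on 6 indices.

16807

|PF| = (7−6)·7^(6−1) = 1·16807 = 16807 (Konheim–Weiss)
One tuple (3,5,2,1,3,2) → sorted (1,2,2,3,3,5): b_i ≤ i ∀i, a PF.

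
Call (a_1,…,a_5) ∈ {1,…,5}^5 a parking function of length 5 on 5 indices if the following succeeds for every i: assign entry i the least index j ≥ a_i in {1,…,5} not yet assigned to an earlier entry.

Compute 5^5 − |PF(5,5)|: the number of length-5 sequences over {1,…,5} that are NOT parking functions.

1829

Count = (5+1−5)·(5+1)^{5−1} = 1×1296 = 1296 [KW]
Example (3,4,5,5,5) → sorted (3,4,5,5,5): b_1=3>1, not a PF.
So 3125 − 1296 = 1829 fail.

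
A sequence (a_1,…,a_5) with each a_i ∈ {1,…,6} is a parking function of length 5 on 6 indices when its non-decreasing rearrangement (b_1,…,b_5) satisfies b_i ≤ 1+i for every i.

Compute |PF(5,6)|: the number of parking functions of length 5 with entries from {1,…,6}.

#PF = (7−5)·7^(5−1) = 2·2401 = 4802 (Konheim–Weiss)
One tuple (2,2,2,2,1) → sorted (1,2,2,2,2): b_i ≤ 1+i ∀i, a PF.

4802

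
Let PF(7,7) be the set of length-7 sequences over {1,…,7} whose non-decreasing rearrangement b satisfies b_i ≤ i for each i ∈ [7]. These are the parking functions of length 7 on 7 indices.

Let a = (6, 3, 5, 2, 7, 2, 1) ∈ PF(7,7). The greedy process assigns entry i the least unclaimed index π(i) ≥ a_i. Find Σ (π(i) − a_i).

Σπ = 28 ({1..7} each once); Σa = 6+3+5+2+7+2+1 = 26; disp = 28−26 = 2.

2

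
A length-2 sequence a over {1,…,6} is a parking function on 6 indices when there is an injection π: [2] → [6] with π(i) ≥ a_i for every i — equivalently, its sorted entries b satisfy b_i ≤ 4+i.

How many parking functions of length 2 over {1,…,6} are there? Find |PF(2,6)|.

|PF(2,6)| = (6−2+1)·(6+1)^(2−1) = 5 · 7 = 35 (Konheim–Weiss)
Check (2,1) → sorted (1,2): b_i ≤ 4+i ∀i, a PF.

35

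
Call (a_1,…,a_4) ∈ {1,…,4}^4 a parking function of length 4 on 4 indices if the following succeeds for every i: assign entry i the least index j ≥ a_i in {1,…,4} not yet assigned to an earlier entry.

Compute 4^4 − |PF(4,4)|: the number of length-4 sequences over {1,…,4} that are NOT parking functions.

Count = (5−4)·5^(4−1) = 1 · 125 = 125 (Konheim–Weiss)
One tuple (3,4,3,4) → sorted (3,3,4,4): b_1=3>1, not a PF.
So 256 − 125 = 131 fail.

131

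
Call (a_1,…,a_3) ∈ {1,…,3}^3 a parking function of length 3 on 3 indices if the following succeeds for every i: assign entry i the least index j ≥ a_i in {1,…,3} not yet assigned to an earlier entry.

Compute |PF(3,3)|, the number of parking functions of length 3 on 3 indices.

16

Count = 1·4^2 = 1×16 = 16
Example (3,1,2) → sorted (1,2,3): b_i ≤ i ∀i, a PF.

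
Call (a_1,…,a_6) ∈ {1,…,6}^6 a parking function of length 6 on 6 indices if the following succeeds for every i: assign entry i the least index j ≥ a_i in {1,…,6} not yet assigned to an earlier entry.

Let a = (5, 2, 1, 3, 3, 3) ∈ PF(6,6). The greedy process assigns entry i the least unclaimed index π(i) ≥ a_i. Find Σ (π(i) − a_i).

Σπ = 6·7/2 = 21 (π permutes [6]); Σa = 5+2+1+3+3+3 = 17; disp = 21−17 = 4.

4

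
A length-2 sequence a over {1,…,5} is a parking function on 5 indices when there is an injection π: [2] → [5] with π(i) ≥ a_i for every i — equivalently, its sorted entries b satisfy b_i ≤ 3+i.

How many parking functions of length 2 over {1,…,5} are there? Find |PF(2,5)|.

24

|PF(2,5)| = 4·6^1 = 4 · 6 = 24 [KW]
Check (2,3) → sorted (2,3): b_i ≤ 3+i ∀i, a PF.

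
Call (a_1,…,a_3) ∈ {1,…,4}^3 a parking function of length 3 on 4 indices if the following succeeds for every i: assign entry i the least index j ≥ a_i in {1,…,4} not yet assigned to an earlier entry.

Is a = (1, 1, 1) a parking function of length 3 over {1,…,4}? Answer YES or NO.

Order a: b = (1, 1, 1).
  b_1=1 ≤ 2
  b_2=1 ≤ 3
  b_3=1 ≤ 4
All bounds hold ⇒ YES

YES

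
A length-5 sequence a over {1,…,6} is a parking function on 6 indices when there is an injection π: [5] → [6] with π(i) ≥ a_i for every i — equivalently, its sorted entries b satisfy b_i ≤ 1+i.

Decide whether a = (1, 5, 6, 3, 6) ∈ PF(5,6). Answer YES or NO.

NO

Order a: b = (1, 3, 5, 6, 6).
  b_1=1 ≤ 2
  b_2=3 ≤ 3
  b_3=5 > 4
  fails at i=3 ⇒ NO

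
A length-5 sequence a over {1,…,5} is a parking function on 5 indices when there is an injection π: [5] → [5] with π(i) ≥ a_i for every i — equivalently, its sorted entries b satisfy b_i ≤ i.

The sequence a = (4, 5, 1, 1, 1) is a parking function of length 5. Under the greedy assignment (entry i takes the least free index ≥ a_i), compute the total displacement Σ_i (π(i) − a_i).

3

Σπ = 5·6/2 = 15 (π permutes [5]); Σa = 4+5+1+1+1 = 12; disp = 15−12 = 3.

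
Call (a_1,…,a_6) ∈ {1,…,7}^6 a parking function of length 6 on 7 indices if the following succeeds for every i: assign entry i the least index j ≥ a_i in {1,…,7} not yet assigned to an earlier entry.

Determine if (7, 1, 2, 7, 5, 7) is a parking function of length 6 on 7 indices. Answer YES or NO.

Rearranged: b = (1, 2, 5, 7, 7, 7).
  b_1=1 ≤ 2
  b_2=2 ≤ 3
  b_3=5 > 4
  fails at i=3 ⇒ NO

NO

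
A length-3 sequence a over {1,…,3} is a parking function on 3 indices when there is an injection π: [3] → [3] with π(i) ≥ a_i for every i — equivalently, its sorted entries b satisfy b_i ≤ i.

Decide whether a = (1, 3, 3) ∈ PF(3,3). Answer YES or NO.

Order a: b = (1, 3, 3).
  b_1=1 ≤ 1
  b_2=3 > 2
  fails at i=2 ⇒ NO

NO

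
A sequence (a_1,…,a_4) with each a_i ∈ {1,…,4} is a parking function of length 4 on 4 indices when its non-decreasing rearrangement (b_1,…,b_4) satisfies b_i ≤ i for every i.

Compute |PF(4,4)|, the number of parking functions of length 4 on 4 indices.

|PF(4,4)| = (5−4)·5^(4−1) = 1×125 = 125 [KW]
Example (2,1,4,3) → sorted (1,2,3,4): b_i ≤ i ∀i, a PF.

125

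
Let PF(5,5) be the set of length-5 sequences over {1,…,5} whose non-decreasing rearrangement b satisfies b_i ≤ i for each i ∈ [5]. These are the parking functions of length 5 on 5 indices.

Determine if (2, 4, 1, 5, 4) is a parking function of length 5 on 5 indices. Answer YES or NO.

Order a: b = (1, 2, 4, 4, 5).
  b_1=1 ≤ 1
  b_2=2 ≤ 2
  b_3=4 > 3
  fails at i=3 ⇒ NO

NO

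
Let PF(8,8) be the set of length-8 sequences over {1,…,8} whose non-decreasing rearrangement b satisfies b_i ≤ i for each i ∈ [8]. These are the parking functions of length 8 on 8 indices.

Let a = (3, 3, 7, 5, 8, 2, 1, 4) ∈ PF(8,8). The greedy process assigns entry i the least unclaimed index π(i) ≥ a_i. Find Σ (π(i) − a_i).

Σπ = 36 ({1..8} each once); Σa = 3+3+7+5+8+2+1+4 = 33; disp = 36−33 = 3.

3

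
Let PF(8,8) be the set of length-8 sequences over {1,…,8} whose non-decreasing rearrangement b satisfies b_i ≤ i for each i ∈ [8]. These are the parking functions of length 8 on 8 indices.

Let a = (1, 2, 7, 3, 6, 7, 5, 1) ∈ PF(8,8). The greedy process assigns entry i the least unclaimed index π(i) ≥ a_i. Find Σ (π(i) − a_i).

Σπ(i) = 1+…+8 = 36; Σa = 1+2+7+3+6+7+5+1 = 32; disp = 36−32 = 4.

4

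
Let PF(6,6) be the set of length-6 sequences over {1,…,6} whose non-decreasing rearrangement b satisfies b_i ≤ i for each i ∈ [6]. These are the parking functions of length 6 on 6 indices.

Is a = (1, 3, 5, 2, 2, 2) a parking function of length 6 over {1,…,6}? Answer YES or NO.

Sorted: b = (1, 2, 2, 2, 3, 5).
  b_1=1 ≤ 1
  b_2=2 ≤ 2
  b_3=2 ≤ 3
  b_4=2 ≤ 4
  b_5=3 ≤ 5
  b_6=5 ≤ 6
All bounds hold ⇒ YES

YES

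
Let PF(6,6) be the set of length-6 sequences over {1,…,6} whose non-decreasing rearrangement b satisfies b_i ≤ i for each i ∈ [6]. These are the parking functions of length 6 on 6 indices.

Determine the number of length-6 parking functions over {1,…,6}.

|PF(6,6)| = (7−6)·7^(6−1) = 1 · 16807 = 16807
One tuple (2,2,5,4,1,2) → sorted (1,2,2,2,4,5): b_i ≤ i ∀i, a PF.

16807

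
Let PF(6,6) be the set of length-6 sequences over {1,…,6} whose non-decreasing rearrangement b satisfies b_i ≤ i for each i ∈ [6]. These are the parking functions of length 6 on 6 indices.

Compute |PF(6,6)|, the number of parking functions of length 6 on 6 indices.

|PF(6,6)| = (7−6)·7^(6−1) = 1×16807 = 16807
One tuple (3,1,1,1,5,6) → sorted (1,1,1,3,5,6): b_i ≤ i ∀i, a PF.

16807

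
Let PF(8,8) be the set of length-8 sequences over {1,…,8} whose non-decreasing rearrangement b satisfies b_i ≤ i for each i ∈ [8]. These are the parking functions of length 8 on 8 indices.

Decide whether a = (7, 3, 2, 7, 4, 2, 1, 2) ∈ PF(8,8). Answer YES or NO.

Rearranged: b = (1, 2, 2, 2, 3, 4, 7, 7).
  b_1=1 ≤ 1
  b_2=2 ≤ 2
  b_3=2 ≤ 3
  b_4=2 ≤ 4
  b_5=3 ≤ 5
  b_6=4 ≤ 6
  b_7=7 ≤ 7
  b_8=7 ≤ 8
All bounds hold ⇒ YES

YES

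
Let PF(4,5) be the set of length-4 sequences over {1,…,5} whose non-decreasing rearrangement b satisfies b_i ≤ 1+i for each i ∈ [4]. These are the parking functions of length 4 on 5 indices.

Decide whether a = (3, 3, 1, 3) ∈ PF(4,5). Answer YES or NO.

YES

Sorted: b = (1, 3, 3, 3).
  b_1=1 ≤ 2
  b_2=3 ≤ 3
  b_3=3 ≤ 4
  b_4=3 ≤ 5
All bounds hold ⇒ YES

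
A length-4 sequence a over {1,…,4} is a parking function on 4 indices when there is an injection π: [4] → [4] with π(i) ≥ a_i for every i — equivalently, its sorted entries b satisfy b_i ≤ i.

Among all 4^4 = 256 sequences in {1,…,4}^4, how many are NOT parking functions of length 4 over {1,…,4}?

131

|PF(4,4)| = 1·5^3 = 1 · 125 = 125
One tuple (4,4,1,4) → sorted (1,4,4,4): b_2=4>2, not a PF.
So 256 − 125 = 131 fail.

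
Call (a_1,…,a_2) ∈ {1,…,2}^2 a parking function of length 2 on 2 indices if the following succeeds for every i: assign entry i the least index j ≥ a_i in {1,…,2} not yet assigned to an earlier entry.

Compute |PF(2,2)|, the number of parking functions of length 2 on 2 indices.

#PF = (2−2+1)·(2+1)^(2−1) = 1×3 = 3 (Konheim–Weiss)
E.g. (1,2) → sorted (1,2): b_i ≤ i ∀i, a PF.

3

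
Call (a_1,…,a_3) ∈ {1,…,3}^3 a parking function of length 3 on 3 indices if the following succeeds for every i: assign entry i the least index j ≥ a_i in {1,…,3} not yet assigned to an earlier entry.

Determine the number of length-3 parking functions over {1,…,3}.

16

|PF(3,3)| = (3−3+1)·(3+1)^(3−1) = 1×16 = 16 (Pollak)
One tuple (3,2,1) → sorted (1,2,3): b_i ≤ i ∀i, a PF.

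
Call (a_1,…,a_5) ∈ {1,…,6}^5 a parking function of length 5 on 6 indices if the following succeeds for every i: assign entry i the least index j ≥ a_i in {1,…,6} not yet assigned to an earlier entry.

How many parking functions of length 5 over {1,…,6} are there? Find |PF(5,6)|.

4802

|PF(5,6)| = 2·7^4 = 2×2401 = 4802 [KW]
Example (3,4,6,1,2) → sorted (1,2,3,4,6): b_i ≤ 1+i ∀i, a PF.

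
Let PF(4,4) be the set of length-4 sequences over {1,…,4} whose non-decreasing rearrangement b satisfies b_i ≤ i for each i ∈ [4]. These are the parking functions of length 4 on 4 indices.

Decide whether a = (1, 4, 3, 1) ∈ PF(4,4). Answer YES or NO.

Rearranged: b = (1, 1, 3, 4).
  b_1=1 ≤ 1
  b_2=1 ≤ 2
  b_3=3 ≤ 3
  b_4=4 ≤ 4
All bounds hold ⇒ YES

YES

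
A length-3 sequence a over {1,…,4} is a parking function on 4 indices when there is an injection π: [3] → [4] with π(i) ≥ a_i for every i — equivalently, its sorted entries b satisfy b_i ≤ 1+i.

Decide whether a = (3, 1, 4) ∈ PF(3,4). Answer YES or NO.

Sorted: b = (1, 3, 4).
  b_1=1 ≤ 2
  b_2=3 ≤ 3
  b_3=4 ≤ 4
All bounds hold ⇒ YES

YES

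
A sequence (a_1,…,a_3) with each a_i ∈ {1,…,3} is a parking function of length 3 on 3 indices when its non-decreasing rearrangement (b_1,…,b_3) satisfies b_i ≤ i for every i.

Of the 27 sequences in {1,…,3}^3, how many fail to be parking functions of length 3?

#PF = (4−3)·4^(3−1) = 1×16 = 16 (Pollak)
One tuple (3,3,3) → sorted (3,3,3): b_1=3>1, not a PF.
So 27 − 16 = 11 fail.

11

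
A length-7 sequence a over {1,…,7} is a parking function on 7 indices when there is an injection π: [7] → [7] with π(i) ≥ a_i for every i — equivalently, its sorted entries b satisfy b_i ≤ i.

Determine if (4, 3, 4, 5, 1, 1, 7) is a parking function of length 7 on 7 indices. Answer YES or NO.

YES

Rearranged: b = (1, 1, 3, 4, 4, 5, 7).
  b_1=1 ≤ 1
  b_2=1 ≤ 2
  b_3=3 ≤ 3
  b_4=4 ≤ 4
  b_5=4 ≤ 5
  b_6=5 ≤ 6
  b_7=7 ≤ 7
All bounds hold ⇒ YES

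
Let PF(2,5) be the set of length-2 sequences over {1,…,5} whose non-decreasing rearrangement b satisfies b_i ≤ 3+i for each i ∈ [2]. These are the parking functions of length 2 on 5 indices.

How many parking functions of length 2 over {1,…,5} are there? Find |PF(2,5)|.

24

|PF(2,5)| = 4·6^1 = 4·6 = 24 [KW]
Check (5,2) → sorted (2,5): b_i ≤ 3+i ∀i, a PF.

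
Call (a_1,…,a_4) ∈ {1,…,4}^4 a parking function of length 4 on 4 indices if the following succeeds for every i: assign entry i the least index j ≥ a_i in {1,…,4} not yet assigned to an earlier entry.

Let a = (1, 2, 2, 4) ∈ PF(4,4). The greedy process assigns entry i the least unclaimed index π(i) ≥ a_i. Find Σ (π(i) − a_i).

Σπ(i) = 1+…+4 = 10; Σa = 1+2+2+4 = 9; disp = 10−9 = 1.

1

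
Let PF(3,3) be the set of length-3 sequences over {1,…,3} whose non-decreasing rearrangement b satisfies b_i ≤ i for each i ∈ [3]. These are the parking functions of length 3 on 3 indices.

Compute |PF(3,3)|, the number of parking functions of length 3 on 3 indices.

|PF(3,3)| = (3+1−3)·(3+1)^{3−1} = 1 · 16 = 16 (Pollak)
Check (3,1,2) → sorted (1,2,3): b_i ≤ i ∀i, a PF.

16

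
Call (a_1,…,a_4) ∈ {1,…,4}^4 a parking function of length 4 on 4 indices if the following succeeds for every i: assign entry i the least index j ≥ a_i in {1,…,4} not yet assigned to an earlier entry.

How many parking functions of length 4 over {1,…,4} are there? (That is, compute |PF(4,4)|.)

125

|PF| = (4−4+1)·(4+1)^(4−1) = 1×125 = 125
One tuple (3,3,2,1) → sorted (1,2,3,3): b_i ≤ i ∀i, a PF.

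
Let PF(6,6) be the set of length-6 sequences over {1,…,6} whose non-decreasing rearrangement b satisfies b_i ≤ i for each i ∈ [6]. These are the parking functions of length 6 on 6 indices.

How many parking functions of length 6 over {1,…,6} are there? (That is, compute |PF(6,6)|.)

16807

|PF| = (6−6+1)·(6+1)^(6−1) = 1×16807 = 16807 (Konheim–Weiss)
E.g. (4,5,2,2,1,4) → sorted (1,2,2,4,4,5): b_i ≤ i ∀i, a PF.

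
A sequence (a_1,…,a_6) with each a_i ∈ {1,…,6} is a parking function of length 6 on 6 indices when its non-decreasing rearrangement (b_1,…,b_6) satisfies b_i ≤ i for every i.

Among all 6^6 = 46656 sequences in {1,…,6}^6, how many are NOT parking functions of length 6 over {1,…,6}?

Count = (6−6+1)·(6+1)^(6−1) = 1×16807 = 16807 [KW]
One tuple (4,2,6,5,3,3) → sorted (2,3,3,4,5,6): b_1=2>1, not a PF.
So 46656 − 16807 = 29849 fail.

29849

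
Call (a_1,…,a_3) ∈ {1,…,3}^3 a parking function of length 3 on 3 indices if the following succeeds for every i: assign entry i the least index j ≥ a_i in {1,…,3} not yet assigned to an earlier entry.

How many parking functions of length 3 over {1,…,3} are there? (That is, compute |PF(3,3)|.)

16

|PF(3,3)| = (3+1−3)·(3+1)^{3−1} = 1×16 = 16 (Pollak)
E.g. (2,2,1) → sorted (1,2,2): b_i ≤ i ∀i, a PF.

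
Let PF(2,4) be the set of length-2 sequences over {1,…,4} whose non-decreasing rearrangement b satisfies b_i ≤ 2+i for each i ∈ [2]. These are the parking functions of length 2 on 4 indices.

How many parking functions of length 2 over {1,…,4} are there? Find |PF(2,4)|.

|PF(2,4)| = (5−2)·5^(2−1) = 3·5 = 15 (Pollak)
Check (2,4) → sorted (2,4): b_i ≤ 2+i ∀i, a PF.

15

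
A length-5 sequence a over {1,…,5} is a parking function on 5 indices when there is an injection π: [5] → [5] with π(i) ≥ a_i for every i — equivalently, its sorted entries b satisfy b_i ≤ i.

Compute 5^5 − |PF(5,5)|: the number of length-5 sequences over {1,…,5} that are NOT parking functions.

1829

|PF(5,5)| = 1·6^4 = 1 · 1296 = 1296 (Pollak)
Check (5,5,5,4,5) → sorted (4,5,5,5,5): b_1=4>1, not a PF.
Total 3125; non-PF = 3125−1296 = 1829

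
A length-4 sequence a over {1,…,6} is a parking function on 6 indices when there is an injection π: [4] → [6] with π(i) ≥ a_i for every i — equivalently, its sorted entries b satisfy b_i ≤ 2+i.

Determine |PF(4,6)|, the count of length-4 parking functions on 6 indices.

1029

|PF(4,6)| = (7−4)·7^(4−1) = 3 · 343 = 1029 (Pollak)
Example (3,4,1,6) → sorted (1,3,4,6): b_i ≤ 2+i ∀i, a PF.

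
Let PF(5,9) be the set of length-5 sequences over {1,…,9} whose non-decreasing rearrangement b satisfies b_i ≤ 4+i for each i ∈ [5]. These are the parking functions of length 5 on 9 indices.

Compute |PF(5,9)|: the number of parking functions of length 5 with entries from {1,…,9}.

|PF(5,9)| = (9+1−5)·(9+1)^{5−1} = 5 · 10000 = 50000 [KW]
Example (2,4,1,6,7) → sorted (1,2,4,6,7): b_i ≤ 4+i ∀i, a PF.

50000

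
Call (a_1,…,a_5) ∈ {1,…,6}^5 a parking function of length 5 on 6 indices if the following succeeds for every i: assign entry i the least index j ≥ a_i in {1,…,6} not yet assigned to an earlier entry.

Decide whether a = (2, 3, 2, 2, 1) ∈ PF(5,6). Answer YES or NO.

Order a: b = (1, 2, 2, 2, 3).
  b_1=1 ≤ 2
  b_2=2 ≤ 3
  b_3=2 ≤ 4
  b_4=2 ≤ 5
  b_5=3 ≤ 6
All bounds hold ⇒ YES

YES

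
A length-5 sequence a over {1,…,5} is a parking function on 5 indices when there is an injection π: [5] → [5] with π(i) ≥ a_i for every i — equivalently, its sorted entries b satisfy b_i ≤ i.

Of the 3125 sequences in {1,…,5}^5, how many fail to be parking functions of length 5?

1829

|PF| = (6−5)·6^(5−1) = 1×1296 = 1296 [KW]
E.g. (3,2,3,4,3) → sorted (2,3,3,3,4): b_1=2>1, not a PF.
5^5 − 1296 = 3125 − 1296 = 1829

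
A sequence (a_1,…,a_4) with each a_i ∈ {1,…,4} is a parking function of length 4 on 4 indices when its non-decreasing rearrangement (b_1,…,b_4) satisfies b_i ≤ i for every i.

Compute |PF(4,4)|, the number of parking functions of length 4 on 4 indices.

|PF(4,4)| = 1·5^3 = 1 · 125 = 125
Check (4,1,1,3) → sorted (1,1,3,4): b_i ≤ i ∀i, a PF.

125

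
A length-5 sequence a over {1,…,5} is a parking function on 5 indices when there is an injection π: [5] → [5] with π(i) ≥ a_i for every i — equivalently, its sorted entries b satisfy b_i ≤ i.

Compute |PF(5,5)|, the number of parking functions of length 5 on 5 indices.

1296

|PF| = (5+1−5)·(5+1)^{5−1} = 1×1296 = 1296 [KW]
One tuple (3,1,1,3,3) → sorted (1,1,3,3,3): b_i ≤ i ∀i, a PF.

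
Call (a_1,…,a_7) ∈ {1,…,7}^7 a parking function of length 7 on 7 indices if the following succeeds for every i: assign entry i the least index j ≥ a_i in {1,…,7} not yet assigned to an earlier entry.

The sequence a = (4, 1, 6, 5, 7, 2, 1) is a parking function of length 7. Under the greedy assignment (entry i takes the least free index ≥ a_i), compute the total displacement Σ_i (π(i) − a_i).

2

Σπ = 28 ({1..7} each once); Σa = 4+1+6+5+7+2+1 = 26; disp = 28−26 = 2.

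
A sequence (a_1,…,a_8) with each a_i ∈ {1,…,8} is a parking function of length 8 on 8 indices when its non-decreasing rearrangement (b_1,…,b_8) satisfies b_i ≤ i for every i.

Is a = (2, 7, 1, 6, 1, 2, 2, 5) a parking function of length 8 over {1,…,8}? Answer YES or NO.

Sorted: b = (1, 1, 2, 2, 2, 5, 6, 7).
  b_1=1 ≤ 1
  b_2=1 ≤ 2
  b_3=2 ≤ 3
  b_4=2 ≤ 4
  b_5=2 ≤ 5
  b_6=5 ≤ 6
  b_7=6 ≤ 7
  b_8=7 ≤ 8
All bounds hold ⇒ YES

YES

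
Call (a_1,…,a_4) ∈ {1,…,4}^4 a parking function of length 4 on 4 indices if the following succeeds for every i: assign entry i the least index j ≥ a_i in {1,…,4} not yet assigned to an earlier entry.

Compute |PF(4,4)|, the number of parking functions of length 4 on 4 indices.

|PF(4,4)| = (4+1−4)·(4+1)^{4−1} = 1 · 125 = 125
One tuple (3,1,1,4) → sorted (1,1,3,4): b_i ≤ i ∀i, a PF.

125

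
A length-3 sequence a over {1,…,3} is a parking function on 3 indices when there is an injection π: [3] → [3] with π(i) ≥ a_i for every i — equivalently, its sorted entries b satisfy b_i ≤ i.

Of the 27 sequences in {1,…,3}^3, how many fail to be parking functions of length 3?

|PF(3,3)| = (3+1−3)·(3+1)^{3−1} = 1×16 = 16
Example (3,3,2) → sorted (2,3,3): b_1=2>1, not a PF.
So 27 − 16 = 11 fail.

11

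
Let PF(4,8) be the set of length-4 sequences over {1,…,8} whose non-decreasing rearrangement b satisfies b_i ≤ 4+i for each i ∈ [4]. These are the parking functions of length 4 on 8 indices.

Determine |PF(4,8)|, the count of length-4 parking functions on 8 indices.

3645

|PF(4,8)| = (8−4+1)·(8+1)^(4−1) = 5 · 729 = 3645 (Konheim–Weiss)
E.g. (4,3,7,8) → sorted (3,4,7,8): b_i ≤ 4+i ∀i, a PF.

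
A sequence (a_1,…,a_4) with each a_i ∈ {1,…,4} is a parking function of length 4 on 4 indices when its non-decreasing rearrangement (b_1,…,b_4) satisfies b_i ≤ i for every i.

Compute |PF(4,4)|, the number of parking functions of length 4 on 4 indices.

#PF = (4−4+1)·(4+1)^(4−1) = 1 · 125 = 125 (Pollak)
One tuple (3,4,1,1) → sorted (1,1,3,4): b_i ≤ i ∀i, a PF.

125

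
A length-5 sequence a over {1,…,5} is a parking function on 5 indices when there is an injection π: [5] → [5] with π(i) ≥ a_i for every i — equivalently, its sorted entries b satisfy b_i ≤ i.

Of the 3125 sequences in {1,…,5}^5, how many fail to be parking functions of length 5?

Count = (5−5+1)·(5+1)^(5−1) = 1·1296 = 1296
One tuple (4,4,4,4,5) → sorted (4,4,4,4,5): b_1=4>1, not a PF.
5^5 − 1296 = 3125 − 1296 = 1829

1829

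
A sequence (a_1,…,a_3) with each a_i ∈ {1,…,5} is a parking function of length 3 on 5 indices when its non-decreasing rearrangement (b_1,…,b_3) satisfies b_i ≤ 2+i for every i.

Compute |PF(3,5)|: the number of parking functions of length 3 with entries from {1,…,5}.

108

|PF| = (5−3+1)·(5+1)^(3−1) = 3 · 36 = 108 (Konheim–Weiss)
Example (3,1,1) → sorted (1,1,3): b_i ≤ 2+i ∀i, a PF.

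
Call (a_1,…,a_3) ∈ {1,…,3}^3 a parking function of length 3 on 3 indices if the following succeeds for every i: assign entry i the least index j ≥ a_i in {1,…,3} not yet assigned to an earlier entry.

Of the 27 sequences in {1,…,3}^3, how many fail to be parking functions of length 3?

|PF(3,3)| = (3−3+1)·(3+1)^(3−1) = 1 · 16 = 16 (Pollak)
E.g. (3,2,3) → sorted (2,3,3): b_1=2>1, not a PF.
So 27 − 16 = 11 fail.

11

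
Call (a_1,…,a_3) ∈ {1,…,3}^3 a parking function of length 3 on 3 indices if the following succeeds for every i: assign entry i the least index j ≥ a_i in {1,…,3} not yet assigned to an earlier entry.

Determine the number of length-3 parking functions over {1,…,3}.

#PF = (3+1−3)·(3+1)^{3−1} = 1·16 = 16 [KW]
Check (3,1,1) → sorted (1,1,3): b_i ≤ i ∀i, a PF.

16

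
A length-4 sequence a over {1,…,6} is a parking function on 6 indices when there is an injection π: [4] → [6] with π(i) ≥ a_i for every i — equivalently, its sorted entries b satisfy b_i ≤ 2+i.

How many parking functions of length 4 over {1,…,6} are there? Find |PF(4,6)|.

#PF = (7−4)·7^(4−1) = 3·343 = 1029 (Pollak)
One tuple (4,4,5,2) → sorted (2,4,4,5): b_i ≤ 2+i ∀i, a PF.

1029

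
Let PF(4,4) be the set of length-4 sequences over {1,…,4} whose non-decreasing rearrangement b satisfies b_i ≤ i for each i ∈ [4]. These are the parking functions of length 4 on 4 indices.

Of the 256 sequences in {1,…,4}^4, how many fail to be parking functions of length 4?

|PF(4,4)| = (4+1−4)·(4+1)^{4−1} = 1·125 = 125
E.g. (4,3,4,3) → sorted (3,3,4,4): b_1=3>1, not a PF.
4^4 − 125 = 256 − 125 = 131

131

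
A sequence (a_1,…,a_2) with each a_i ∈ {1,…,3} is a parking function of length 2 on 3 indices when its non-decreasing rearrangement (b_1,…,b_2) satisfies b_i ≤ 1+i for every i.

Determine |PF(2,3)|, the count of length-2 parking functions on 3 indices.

8

Count = (3−2+1)·(3+1)^(2−1) = 2 · 4 = 8 (Pollak)
Example (2,2) → sorted (2,2): b_i ≤ 1+i ∀i, a PF.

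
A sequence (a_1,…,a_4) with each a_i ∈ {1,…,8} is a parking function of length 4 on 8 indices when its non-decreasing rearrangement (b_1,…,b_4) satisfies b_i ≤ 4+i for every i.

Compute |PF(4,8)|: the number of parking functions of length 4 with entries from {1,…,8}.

#PF = 5·9^3 = 5×729 = 3645 (Konheim–Weiss)
Check (4,1,3,8) → sorted (1,3,4,8): b_i ≤ 4+i ∀i, a PF.

3645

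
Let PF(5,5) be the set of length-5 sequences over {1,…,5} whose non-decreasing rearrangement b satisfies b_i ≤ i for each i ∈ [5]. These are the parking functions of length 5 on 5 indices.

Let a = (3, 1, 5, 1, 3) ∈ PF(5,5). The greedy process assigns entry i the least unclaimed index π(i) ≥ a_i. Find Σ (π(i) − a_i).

2

Σπ(i) = 1+…+5 = 15; Σa = 3+1+5+1+3 = 13; disp = 15−13 = 2.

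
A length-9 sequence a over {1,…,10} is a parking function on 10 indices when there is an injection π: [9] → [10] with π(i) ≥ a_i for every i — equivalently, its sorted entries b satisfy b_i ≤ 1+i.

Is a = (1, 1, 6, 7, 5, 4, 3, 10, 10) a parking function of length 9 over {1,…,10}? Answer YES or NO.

Order a: b = (1, 1, 3, 4, 5, 6, 7, 10, 10).
  b_1=1 ≤ 2
  b_2=1 ≤ 3
  b_3=3 ≤ 4
  b_4=4 ≤ 5
  b_5=5 ≤ 6
  b_6=6 ≤ 7
  b_7=7 ≤ 8
  b_8=10 > 9
  fails at i=8 ⇒ NO

NO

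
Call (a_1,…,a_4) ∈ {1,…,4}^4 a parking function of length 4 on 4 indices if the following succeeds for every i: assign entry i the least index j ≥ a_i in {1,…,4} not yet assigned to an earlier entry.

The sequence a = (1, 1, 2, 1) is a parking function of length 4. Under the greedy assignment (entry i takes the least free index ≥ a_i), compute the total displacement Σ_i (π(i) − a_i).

Σπ(i) = 1+…+4 = 10; Σa = 1+1+2+1 = 5; disp = 10−5 = 5.

5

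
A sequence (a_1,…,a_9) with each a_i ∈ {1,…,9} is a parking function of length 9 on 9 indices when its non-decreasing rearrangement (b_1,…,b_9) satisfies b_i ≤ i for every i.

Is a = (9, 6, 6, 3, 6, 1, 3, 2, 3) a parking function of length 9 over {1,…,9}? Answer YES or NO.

Rearranged: b = (1, 2, 3, 3, 3, 6, 6, 6, 9).
  b_1=1 ≤ 1
  b_2=2 ≤ 2
  b_3=3 ≤ 3
  b_4=3 ≤ 4
  b_5=3 ≤ 5
  b_6=6 ≤ 6
  b_7=6 ≤ 7
  b_8=6 ≤ 8
  b_9=9 ≤ 9
All bounds hold ⇒ YES

YES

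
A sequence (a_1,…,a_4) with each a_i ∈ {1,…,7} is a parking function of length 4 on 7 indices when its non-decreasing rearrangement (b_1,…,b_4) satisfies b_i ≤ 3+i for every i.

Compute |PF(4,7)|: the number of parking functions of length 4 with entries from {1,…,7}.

Count = (8−4)·8^(4−1) = 4×512 = 2048 [KW]
One tuple (6,5,5,1) → sorted (1,5,5,6): b_i ≤ 3+i ∀i, a PF.

2048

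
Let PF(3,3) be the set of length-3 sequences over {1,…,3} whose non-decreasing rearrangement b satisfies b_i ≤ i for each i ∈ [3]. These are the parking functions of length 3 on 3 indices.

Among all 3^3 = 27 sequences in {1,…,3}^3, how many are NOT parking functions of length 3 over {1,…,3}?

11

Count = 1·4^2 = 1×16 = 16 (Konheim–Weiss)
Check (2,3,2) → sorted (2,2,3): b_1=2>1, not a PF.
3^3 − 16 = 27 − 16 = 11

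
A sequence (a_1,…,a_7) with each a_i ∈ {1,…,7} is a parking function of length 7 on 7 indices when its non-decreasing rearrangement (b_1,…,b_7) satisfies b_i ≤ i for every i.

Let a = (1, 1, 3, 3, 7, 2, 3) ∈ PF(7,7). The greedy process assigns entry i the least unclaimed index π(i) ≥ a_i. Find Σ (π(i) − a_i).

Σπ(i) = 1+…+7 = 28; Σa = 1+1+3+3+7+2+3 = 20; disp = 28−20 = 8.

8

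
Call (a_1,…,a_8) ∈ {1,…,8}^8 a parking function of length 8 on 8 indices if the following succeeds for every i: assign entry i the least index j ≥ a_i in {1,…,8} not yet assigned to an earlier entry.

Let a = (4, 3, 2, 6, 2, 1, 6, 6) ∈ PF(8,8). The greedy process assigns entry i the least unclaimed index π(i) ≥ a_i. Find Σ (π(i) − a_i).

6

Σπ(i) = 1+…+8 = 36; Σa = 4+3+2+6+2+1+6+6 = 30; disp = 36−30 = 6.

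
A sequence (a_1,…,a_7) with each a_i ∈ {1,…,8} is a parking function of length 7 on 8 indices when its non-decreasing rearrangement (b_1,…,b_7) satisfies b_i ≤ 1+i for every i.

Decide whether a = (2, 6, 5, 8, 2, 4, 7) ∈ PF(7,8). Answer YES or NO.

Rearranged: b = (2, 2, 4, 5, 6, 7, 8).
  b_1=2 ≤ 2
  b_2=2 ≤ 3
  b_3=4 ≤ 4
  b_4=5 ≤ 5
  b_5=6 ≤ 6
  b_6=7 ≤ 7
  b_7=8 ≤ 8
All bounds hold ⇒ YES

YES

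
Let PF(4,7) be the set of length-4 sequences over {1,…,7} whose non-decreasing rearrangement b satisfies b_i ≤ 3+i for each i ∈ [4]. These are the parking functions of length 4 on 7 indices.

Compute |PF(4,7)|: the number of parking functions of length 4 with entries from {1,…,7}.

|PF(4,7)| = (8−4)·8^(4−1) = 4·512 = 2048
E.g. (6,2,2,3) → sorted (2,2,3,6): b_i ≤ 3+i ∀i, a PF.

2048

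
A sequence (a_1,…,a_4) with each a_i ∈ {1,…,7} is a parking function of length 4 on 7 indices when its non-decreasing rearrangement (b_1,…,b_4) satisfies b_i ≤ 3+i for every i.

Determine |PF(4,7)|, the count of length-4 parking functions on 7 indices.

2048

Count = (7−4+1)·(7+1)^(4−1) = 4×512 = 2048 (Pollak)
E.g. (6,5,2,6) → sorted (2,5,6,6): b_i ≤ 3+i ∀i, a PF.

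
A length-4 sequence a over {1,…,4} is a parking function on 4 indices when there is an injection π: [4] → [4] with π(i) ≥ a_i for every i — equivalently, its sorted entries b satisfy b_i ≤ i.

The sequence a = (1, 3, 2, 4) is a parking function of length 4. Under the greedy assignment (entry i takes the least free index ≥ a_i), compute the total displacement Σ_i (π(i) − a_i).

Σπ = 10 ({1..4} each once); Σa = 1+3+2+4 = 10; disp = 10−10 = 0.

0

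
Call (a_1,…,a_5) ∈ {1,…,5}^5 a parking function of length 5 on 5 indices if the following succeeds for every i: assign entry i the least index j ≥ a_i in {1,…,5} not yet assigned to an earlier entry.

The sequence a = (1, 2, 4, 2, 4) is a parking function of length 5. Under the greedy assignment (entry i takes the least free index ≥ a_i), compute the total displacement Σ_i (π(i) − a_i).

Σπ = 15 ({1..5} each once); Σa = 1+2+4+2+4 = 13; disp = 15−13 = 2.

2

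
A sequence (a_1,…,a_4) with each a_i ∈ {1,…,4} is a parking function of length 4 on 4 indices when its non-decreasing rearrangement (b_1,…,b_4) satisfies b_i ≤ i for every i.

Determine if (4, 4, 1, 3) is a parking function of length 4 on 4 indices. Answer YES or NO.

Order a: b = (1, 3, 4, 4).
  b_1=1 ≤ 1
  b_2=3 > 2
  fails at i=2 ⇒ NO

NO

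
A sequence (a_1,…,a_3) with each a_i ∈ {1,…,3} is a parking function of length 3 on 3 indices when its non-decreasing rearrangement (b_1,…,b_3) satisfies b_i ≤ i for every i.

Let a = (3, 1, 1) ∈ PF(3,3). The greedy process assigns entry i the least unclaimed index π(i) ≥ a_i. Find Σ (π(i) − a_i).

Σπ = 3·4/2 = 6 (π permutes [3]); Σa = 3+1+1 = 5; disp = 6−5 = 1.

1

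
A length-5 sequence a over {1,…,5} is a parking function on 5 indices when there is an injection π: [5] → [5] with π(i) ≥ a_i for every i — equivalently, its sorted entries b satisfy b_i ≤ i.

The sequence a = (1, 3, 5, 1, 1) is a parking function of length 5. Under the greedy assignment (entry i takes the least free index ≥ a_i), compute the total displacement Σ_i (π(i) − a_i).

4

Σπ = 15 ({1..5} each once); Σa = 1+3+5+1+1 = 11; disp = 15−11 = 4.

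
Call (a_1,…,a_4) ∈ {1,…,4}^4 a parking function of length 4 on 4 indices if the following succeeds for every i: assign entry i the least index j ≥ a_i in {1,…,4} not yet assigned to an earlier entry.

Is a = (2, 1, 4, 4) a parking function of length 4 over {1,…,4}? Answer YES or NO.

Sorted: b = (1, 2, 4, 4).
  b_1=1 ≤ 1
  b_2=2 ≤ 2
  b_3=4 > 3
  fails at i=3 ⇒ NO

NO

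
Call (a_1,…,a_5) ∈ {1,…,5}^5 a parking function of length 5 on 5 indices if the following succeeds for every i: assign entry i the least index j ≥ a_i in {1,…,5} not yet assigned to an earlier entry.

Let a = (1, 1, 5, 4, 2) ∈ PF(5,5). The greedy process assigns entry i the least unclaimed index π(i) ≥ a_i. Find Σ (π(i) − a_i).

2

Σπ = 15 ({1..5} each once); Σa = 1+1+5+4+2 = 13; disp = 15−13 = 2.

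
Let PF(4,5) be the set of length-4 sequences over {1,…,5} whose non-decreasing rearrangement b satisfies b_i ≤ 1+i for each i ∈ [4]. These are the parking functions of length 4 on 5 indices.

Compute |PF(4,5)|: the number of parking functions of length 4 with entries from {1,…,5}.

|PF(4,5)| = (5−4+1)·(5+1)^(4−1) = 2×216 = 432 (Pollak)
Example (2,4,5,3) → sorted (2,3,4,5): b_i ≤ 1+i ∀i, a PF.

432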